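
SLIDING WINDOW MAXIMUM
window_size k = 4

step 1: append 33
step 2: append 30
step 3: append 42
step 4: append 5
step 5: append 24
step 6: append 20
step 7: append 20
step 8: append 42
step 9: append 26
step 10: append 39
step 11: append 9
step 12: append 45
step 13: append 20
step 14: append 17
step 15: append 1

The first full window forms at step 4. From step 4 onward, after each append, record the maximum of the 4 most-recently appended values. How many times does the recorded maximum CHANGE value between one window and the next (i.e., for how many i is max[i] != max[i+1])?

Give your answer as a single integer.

step 1: append 33 -> window=[33] (not full yet)
step 2: append 30 -> window=[33, 30] (not full yet)
step 3: append 42 -> window=[33, 30, 42] (not full yet)
step 4: append 5 -> window=[33, 30, 42, 5] -> max=42
step 5: append 24 -> window=[30, 42, 5, 24] -> max=42
step 6: append 20 -> window=[42, 5, 24, 20] -> max=42
step 7: append 20 -> window=[5, 24, 20, 20] -> max=24
step 8: append 42 -> window=[24, 20, 20, 42] -> max=42
step 9: append 26 -> window=[20, 20, 42, 26] -> max=42
step 10: append 39 -> window=[20, 42, 26, 39] -> max=42
step 11: append 9 -> window=[42, 26, 39, 9] -> max=42
step 12: append 45 -> window=[26, 39, 9, 45] -> max=45
step 13: append 20 -> window=[39, 9, 45, 20] -> max=45
step 14: append 17 -> window=[9, 45, 20, 17] -> max=45
step 15: append 1 -> window=[45, 20, 17, 1] -> max=45
Recorded maximums: 42 42 42 24 42 42 42 42 45 45 45 45
Changes between consecutive maximums: 3

Answer: 3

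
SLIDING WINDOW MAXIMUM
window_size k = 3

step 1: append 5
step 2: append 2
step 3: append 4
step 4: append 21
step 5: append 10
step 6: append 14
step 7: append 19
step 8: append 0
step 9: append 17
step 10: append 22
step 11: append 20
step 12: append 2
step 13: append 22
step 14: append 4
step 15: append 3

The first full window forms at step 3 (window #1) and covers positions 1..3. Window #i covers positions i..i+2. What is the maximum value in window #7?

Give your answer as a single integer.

step 1: append 5 -> window=[5] (not full yet)
step 2: append 2 -> window=[5, 2] (not full yet)
step 3: append 4 -> window=[5, 2, 4] -> max=5
step 4: append 21 -> window=[2, 4, 21] -> max=21
step 5: append 10 -> window=[4, 21, 10] -> max=21
step 6: append 14 -> window=[21, 10, 14] -> max=21
step 7: append 19 -> window=[10, 14, 19] -> max=19
step 8: append 0 -> window=[14, 19, 0] -> max=19
step 9: append 17 -> window=[19, 0, 17] -> max=19
Window #7 max = 19

Answer: 19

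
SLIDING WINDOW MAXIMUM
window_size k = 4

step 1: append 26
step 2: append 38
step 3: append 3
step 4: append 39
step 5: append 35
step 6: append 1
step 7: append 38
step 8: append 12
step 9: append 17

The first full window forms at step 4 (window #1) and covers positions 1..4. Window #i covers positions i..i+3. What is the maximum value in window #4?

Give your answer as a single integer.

step 1: append 26 -> window=[26] (not full yet)
step 2: append 38 -> window=[26, 38] (not full yet)
step 3: append 3 -> window=[26, 38, 3] (not full yet)
step 4: append 39 -> window=[26, 38, 3, 39] -> max=39
step 5: append 35 -> window=[38, 3, 39, 35] -> max=39
step 6: append 1 -> window=[3, 39, 35, 1] -> max=39
step 7: append 38 -> window=[39, 35, 1, 38] -> max=39
Window #4 max = 39

Answer: 39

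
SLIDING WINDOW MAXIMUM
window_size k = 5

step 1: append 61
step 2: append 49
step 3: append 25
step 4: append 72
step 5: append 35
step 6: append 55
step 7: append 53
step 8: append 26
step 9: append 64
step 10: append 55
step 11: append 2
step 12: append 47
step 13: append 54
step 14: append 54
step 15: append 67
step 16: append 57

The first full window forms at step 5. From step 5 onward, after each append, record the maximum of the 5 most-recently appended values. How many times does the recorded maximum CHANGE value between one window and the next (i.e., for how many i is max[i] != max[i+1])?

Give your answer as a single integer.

step 1: append 61 -> window=[61] (not full yet)
step 2: append 49 -> window=[61, 49] (not full yet)
step 3: append 25 -> window=[61, 49, 25] (not full yet)
step 4: append 72 -> window=[61, 49, 25, 72] (not full yet)
step 5: append 35 -> window=[61, 49, 25, 72, 35] -> max=72
step 6: append 55 -> window=[49, 25, 72, 35, 55] -> max=72
step 7: append 53 -> window=[25, 72, 35, 55, 53] -> max=72
step 8: append 26 -> window=[72, 35, 55, 53, 26] -> max=72
step 9: append 64 -> window=[35, 55, 53, 26, 64] -> max=64
step 10: append 55 -> window=[55, 53, 26, 64, 55] -> max=64
step 11: append 2 -> window=[53, 26, 64, 55, 2] -> max=64
step 12: append 47 -> window=[26, 64, 55, 2, 47] -> max=64
step 13: append 54 -> window=[64, 55, 2, 47, 54] -> max=64
step 14: append 54 -> window=[55, 2, 47, 54, 54] -> max=55
step 15: append 67 -> window=[2, 47, 54, 54, 67] -> max=67
step 16: append 57 -> window=[47, 54, 54, 67, 57] -> max=67
Recorded maximums: 72 72 72 72 64 64 64 64 64 55 67 67
Changes between consecutive maximums: 3

Answer: 3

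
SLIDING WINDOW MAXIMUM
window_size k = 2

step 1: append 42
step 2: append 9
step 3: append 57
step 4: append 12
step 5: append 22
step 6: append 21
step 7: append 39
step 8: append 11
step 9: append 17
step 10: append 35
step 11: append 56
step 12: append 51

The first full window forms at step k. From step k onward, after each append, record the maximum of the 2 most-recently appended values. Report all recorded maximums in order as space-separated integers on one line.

step 1: append 42 -> window=[42] (not full yet)
step 2: append 9 -> window=[42, 9] -> max=42
step 3: append 57 -> window=[9, 57] -> max=57
step 4: append 12 -> window=[57, 12] -> max=57
step 5: append 22 -> window=[12, 22] -> max=22
step 6: append 21 -> window=[22, 21] -> max=22
step 7: append 39 -> window=[21, 39] -> max=39
step 8: append 11 -> window=[39, 11] -> max=39
step 9: append 17 -> window=[11, 17] -> max=17
step 10: append 35 -> window=[17, 35] -> max=35
step 11: append 56 -> window=[35, 56] -> max=56
step 12: append 51 -> window=[56, 51] -> max=56

Answer: 42 57 57 22 22 39 39 17 35 56 56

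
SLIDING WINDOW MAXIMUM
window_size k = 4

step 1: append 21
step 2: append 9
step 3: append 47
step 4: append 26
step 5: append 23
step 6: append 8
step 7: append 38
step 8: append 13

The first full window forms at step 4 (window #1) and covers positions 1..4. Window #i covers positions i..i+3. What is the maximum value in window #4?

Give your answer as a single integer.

step 1: append 21 -> window=[21] (not full yet)
step 2: append 9 -> window=[21, 9] (not full yet)
step 3: append 47 -> window=[21, 9, 47] (not full yet)
step 4: append 26 -> window=[21, 9, 47, 26] -> max=47
step 5: append 23 -> window=[9, 47, 26, 23] -> max=47
step 6: append 8 -> window=[47, 26, 23, 8] -> max=47
step 7: append 38 -> window=[26, 23, 8, 38] -> max=38
Window #4 max = 38

Answer: 38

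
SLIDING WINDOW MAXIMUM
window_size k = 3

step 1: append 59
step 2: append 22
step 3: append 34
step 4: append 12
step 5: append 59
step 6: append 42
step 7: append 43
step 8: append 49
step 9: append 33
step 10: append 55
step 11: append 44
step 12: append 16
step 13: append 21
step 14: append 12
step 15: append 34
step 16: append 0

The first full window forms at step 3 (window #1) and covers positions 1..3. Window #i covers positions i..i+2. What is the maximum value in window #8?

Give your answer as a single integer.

step 1: append 59 -> window=[59] (not full yet)
step 2: append 22 -> window=[59, 22] (not full yet)
step 3: append 34 -> window=[59, 22, 34] -> max=59
step 4: append 12 -> window=[22, 34, 12] -> max=34
step 5: append 59 -> window=[34, 12, 59] -> max=59
step 6: append 42 -> window=[12, 59, 42] -> max=59
step 7: append 43 -> window=[59, 42, 43] -> max=59
step 8: append 49 -> window=[42, 43, 49] -> max=49
step 9: append 33 -> window=[43, 49, 33] -> max=49
step 10: append 55 -> window=[49, 33, 55] -> max=55
Window #8 max = 55

Answer: 55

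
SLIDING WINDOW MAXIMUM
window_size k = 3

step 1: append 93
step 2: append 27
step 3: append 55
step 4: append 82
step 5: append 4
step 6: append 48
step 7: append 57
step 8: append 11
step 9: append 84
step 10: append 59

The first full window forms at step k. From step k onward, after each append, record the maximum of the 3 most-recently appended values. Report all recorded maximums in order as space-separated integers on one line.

Answer: 93 82 82 82 57 57 84 84

Derivation:
step 1: append 93 -> window=[93] (not full yet)
step 2: append 27 -> window=[93, 27] (not full yet)
step 3: append 55 -> window=[93, 27, 55] -> max=93
step 4: append 82 -> window=[27, 55, 82] -> max=82
step 5: append 4 -> window=[55, 82, 4] -> max=82
step 6: append 48 -> window=[82, 4, 48] -> max=82
step 7: append 57 -> window=[4, 48, 57] -> max=57
step 8: append 11 -> window=[48, 57, 11] -> max=57
step 9: append 84 -> window=[57, 11, 84] -> max=84
step 10: append 59 -> window=[11, 84, 59] -> max=84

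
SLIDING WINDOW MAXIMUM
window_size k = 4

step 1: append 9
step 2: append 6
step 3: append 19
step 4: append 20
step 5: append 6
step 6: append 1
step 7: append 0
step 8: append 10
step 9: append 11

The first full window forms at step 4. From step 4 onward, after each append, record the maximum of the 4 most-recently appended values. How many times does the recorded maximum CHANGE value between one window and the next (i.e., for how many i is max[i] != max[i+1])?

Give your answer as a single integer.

Answer: 2

Derivation:
step 1: append 9 -> window=[9] (not full yet)
step 2: append 6 -> window=[9, 6] (not full yet)
step 3: append 19 -> window=[9, 6, 19] (not full yet)
step 4: append 20 -> window=[9, 6, 19, 20] -> max=20
step 5: append 6 -> window=[6, 19, 20, 6] -> max=20
step 6: append 1 -> window=[19, 20, 6, 1] -> max=20
step 7: append 0 -> window=[20, 6, 1, 0] -> max=20
step 8: append 10 -> window=[6, 1, 0, 10] -> max=10
step 9: append 11 -> window=[1, 0, 10, 11] -> max=11
Recorded maximums: 20 20 20 20 10 11
Changes between consecutive maximums: 2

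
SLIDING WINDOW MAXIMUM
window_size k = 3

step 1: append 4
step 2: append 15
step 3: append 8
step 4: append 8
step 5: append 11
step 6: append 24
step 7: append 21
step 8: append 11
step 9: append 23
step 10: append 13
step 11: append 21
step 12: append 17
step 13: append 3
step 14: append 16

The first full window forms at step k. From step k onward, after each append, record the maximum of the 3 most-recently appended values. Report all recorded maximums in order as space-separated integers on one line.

step 1: append 4 -> window=[4] (not full yet)
step 2: append 15 -> window=[4, 15] (not full yet)
step 3: append 8 -> window=[4, 15, 8] -> max=15
step 4: append 8 -> window=[15, 8, 8] -> max=15
step 5: append 11 -> window=[8, 8, 11] -> max=11
step 6: append 24 -> window=[8, 11, 24] -> max=24
step 7: append 21 -> window=[11, 24, 21] -> max=24
step 8: append 11 -> window=[24, 21, 11] -> max=24
step 9: append 23 -> window=[21, 11, 23] -> max=23
step 10: append 13 -> window=[11, 23, 13] -> max=23
step 11: append 21 -> window=[23, 13, 21] -> max=23
step 12: append 17 -> window=[13, 21, 17] -> max=21
step 13: append 3 -> window=[21, 17, 3] -> max=21
step 14: append 16 -> window=[17, 3, 16] -> max=17

Answer: 15 15 11 24 24 24 23 23 23 21 21 17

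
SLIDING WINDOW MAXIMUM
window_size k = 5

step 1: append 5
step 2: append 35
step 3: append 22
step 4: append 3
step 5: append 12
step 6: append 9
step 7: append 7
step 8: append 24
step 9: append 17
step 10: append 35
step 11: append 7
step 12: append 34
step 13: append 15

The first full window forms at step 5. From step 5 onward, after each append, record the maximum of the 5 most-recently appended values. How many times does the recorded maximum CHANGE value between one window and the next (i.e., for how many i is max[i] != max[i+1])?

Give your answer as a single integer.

Answer: 3

Derivation:
step 1: append 5 -> window=[5] (not full yet)
step 2: append 35 -> window=[5, 35] (not full yet)
step 3: append 22 -> window=[5, 35, 22] (not full yet)
step 4: append 3 -> window=[5, 35, 22, 3] (not full yet)
step 5: append 12 -> window=[5, 35, 22, 3, 12] -> max=35
step 6: append 9 -> window=[35, 22, 3, 12, 9] -> max=35
step 7: append 7 -> window=[22, 3, 12, 9, 7] -> max=22
step 8: append 24 -> window=[3, 12, 9, 7, 24] -> max=24
step 9: append 17 -> window=[12, 9, 7, 24, 17] -> max=24
step 10: append 35 -> window=[9, 7, 24, 17, 35] -> max=35
step 11: append 7 -> window=[7, 24, 17, 35, 7] -> max=35
step 12: append 34 -> window=[24, 17, 35, 7, 34] -> max=35
step 13: append 15 -> window=[17, 35, 7, 34, 15] -> max=35
Recorded maximums: 35 35 22 24 24 35 35 35 35
Changes between consecutive maximums: 3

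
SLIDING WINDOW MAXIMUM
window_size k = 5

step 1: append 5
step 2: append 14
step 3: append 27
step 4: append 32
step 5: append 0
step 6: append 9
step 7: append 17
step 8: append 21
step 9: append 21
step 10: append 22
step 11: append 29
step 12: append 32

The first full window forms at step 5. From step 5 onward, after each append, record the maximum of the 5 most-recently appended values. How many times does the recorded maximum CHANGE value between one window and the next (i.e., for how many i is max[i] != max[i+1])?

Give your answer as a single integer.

Answer: 4

Derivation:
step 1: append 5 -> window=[5] (not full yet)
step 2: append 14 -> window=[5, 14] (not full yet)
step 3: append 27 -> window=[5, 14, 27] (not full yet)
step 4: append 32 -> window=[5, 14, 27, 32] (not full yet)
step 5: append 0 -> window=[5, 14, 27, 32, 0] -> max=32
step 6: append 9 -> window=[14, 27, 32, 0, 9] -> max=32
step 7: append 17 -> window=[27, 32, 0, 9, 17] -> max=32
step 8: append 21 -> window=[32, 0, 9, 17, 21] -> max=32
step 9: append 21 -> window=[0, 9, 17, 21, 21] -> max=21
step 10: append 22 -> window=[9, 17, 21, 21, 22] -> max=22
step 11: append 29 -> window=[17, 21, 21, 22, 29] -> max=29
step 12: append 32 -> window=[21, 21, 22, 29, 32] -> max=32
Recorded maximums: 32 32 32 32 21 22 29 32
Changes between consecutive maximums: 4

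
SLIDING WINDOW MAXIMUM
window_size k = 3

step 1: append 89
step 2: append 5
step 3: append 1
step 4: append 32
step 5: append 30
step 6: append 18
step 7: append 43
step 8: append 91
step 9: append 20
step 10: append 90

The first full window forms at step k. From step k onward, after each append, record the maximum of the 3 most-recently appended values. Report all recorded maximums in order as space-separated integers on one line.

step 1: append 89 -> window=[89] (not full yet)
step 2: append 5 -> window=[89, 5] (not full yet)
step 3: append 1 -> window=[89, 5, 1] -> max=89
step 4: append 32 -> window=[5, 1, 32] -> max=32
step 5: append 30 -> window=[1, 32, 30] -> max=32
step 6: append 18 -> window=[32, 30, 18] -> max=32
step 7: append 43 -> window=[30, 18, 43] -> max=43
step 8: append 91 -> window=[18, 43, 91] -> max=91
step 9: append 20 -> window=[43, 91, 20] -> max=91
step 10: append 90 -> window=[91, 20, 90] -> max=91

Answer: 89 32 32 32 43 91 91 91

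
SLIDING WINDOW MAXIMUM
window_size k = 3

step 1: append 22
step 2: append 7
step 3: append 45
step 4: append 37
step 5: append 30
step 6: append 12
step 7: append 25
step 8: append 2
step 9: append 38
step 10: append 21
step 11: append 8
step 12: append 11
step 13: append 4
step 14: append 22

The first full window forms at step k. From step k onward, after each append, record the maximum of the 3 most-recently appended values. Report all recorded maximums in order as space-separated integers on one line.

Answer: 45 45 45 37 30 25 38 38 38 21 11 22

Derivation:
step 1: append 22 -> window=[22] (not full yet)
step 2: append 7 -> window=[22, 7] (not full yet)
step 3: append 45 -> window=[22, 7, 45] -> max=45
step 4: append 37 -> window=[7, 45, 37] -> max=45
step 5: append 30 -> window=[45, 37, 30] -> max=45
step 6: append 12 -> window=[37, 30, 12] -> max=37
step 7: append 25 -> window=[30, 12, 25] -> max=30
step 8: append 2 -> window=[12, 25, 2] -> max=25
step 9: append 38 -> window=[25, 2, 38] -> max=38
step 10: append 21 -> window=[2, 38, 21] -> max=38
step 11: append 8 -> window=[38, 21, 8] -> max=38
step 12: append 11 -> window=[21, 8, 11] -> max=21
step 13: append 4 -> window=[8, 11, 4] -> max=11
step 14: append 22 -> window=[11, 4, 22] -> max=22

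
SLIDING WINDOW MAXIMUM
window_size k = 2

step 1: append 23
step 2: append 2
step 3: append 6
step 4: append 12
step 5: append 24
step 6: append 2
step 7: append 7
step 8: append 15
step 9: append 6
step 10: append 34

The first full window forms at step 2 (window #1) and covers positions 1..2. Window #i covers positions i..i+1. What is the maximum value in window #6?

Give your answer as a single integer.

Answer: 7

Derivation:
step 1: append 23 -> window=[23] (not full yet)
step 2: append 2 -> window=[23, 2] -> max=23
step 3: append 6 -> window=[2, 6] -> max=6
step 4: append 12 -> window=[6, 12] -> max=12
step 5: append 24 -> window=[12, 24] -> max=24
step 6: append 2 -> window=[24, 2] -> max=24
step 7: append 7 -> window=[2, 7] -> max=7
Window #6 max = 7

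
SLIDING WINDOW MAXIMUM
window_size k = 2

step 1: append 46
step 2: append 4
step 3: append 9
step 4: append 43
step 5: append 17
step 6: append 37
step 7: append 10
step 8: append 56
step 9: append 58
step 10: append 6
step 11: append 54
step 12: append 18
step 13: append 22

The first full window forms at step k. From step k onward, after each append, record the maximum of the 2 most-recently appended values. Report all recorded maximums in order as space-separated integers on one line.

step 1: append 46 -> window=[46] (not full yet)
step 2: append 4 -> window=[46, 4] -> max=46
step 3: append 9 -> window=[4, 9] -> max=9
step 4: append 43 -> window=[9, 43] -> max=43
step 5: append 17 -> window=[43, 17] -> max=43
step 6: append 37 -> window=[17, 37] -> max=37
step 7: append 10 -> window=[37, 10] -> max=37
step 8: append 56 -> window=[10, 56] -> max=56
step 9: append 58 -> window=[56, 58] -> max=58
step 10: append 6 -> window=[58, 6] -> max=58
step 11: append 54 -> window=[6, 54] -> max=54
step 12: append 18 -> window=[54, 18] -> max=54
step 13: append 22 -> window=[18, 22] -> max=22

Answer: 46 9 43 43 37 37 56 58 58 54 54 22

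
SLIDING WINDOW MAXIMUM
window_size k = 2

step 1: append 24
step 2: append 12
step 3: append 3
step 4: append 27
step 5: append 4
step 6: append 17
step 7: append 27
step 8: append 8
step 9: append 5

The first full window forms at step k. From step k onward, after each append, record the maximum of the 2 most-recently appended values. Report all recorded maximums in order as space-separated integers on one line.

Answer: 24 12 27 27 17 27 27 8

Derivation:
step 1: append 24 -> window=[24] (not full yet)
step 2: append 12 -> window=[24, 12] -> max=24
step 3: append 3 -> window=[12, 3] -> max=12
step 4: append 27 -> window=[3, 27] -> max=27
step 5: append 4 -> window=[27, 4] -> max=27
step 6: append 17 -> window=[4, 17] -> max=17
step 7: append 27 -> window=[17, 27] -> max=27
step 8: append 8 -> window=[27, 8] -> max=27
step 9: append 5 -> window=[8, 5] -> max=8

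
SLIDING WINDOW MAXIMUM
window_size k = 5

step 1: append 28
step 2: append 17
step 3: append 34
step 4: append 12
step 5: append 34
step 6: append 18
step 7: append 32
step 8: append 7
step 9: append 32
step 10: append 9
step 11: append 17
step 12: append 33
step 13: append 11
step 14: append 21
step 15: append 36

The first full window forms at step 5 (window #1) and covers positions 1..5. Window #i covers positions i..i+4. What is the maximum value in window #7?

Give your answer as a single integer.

Answer: 32

Derivation:
step 1: append 28 -> window=[28] (not full yet)
step 2: append 17 -> window=[28, 17] (not full yet)
step 3: append 34 -> window=[28, 17, 34] (not full yet)
step 4: append 12 -> window=[28, 17, 34, 12] (not full yet)
step 5: append 34 -> window=[28, 17, 34, 12, 34] -> max=34
step 6: append 18 -> window=[17, 34, 12, 34, 18] -> max=34
step 7: append 32 -> window=[34, 12, 34, 18, 32] -> max=34
step 8: append 7 -> window=[12, 34, 18, 32, 7] -> max=34
step 9: append 32 -> window=[34, 18, 32, 7, 32] -> max=34
step 10: append 9 -> window=[18, 32, 7, 32, 9] -> max=32
step 11: append 17 -> window=[32, 7, 32, 9, 17] -> max=32
Window #7 max = 32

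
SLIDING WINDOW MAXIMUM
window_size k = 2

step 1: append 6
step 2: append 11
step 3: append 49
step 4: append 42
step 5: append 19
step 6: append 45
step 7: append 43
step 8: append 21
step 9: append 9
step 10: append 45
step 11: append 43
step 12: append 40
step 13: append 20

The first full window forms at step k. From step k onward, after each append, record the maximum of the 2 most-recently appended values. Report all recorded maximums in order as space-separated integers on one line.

Answer: 11 49 49 42 45 45 43 21 45 45 43 40

Derivation:
step 1: append 6 -> window=[6] (not full yet)
step 2: append 11 -> window=[6, 11] -> max=11
step 3: append 49 -> window=[11, 49] -> max=49
step 4: append 42 -> window=[49, 42] -> max=49
step 5: append 19 -> window=[42, 19] -> max=42
step 6: append 45 -> window=[19, 45] -> max=45
step 7: append 43 -> window=[45, 43] -> max=45
step 8: append 21 -> window=[43, 21] -> max=43
step 9: append 9 -> window=[21, 9] -> max=21
step 10: append 45 -> window=[9, 45] -> max=45
step 11: append 43 -> window=[45, 43] -> max=45
step 12: append 40 -> window=[43, 40] -> max=43
step 13: append 20 -> window=[40, 20] -> max=40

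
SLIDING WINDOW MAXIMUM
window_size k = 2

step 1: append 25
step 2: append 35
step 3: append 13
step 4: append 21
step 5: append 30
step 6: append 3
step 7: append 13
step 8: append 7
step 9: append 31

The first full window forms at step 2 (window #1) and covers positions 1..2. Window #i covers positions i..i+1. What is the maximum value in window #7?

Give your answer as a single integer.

Answer: 13

Derivation:
step 1: append 25 -> window=[25] (not full yet)
step 2: append 35 -> window=[25, 35] -> max=35
step 3: append 13 -> window=[35, 13] -> max=35
step 4: append 21 -> window=[13, 21] -> max=21
step 5: append 30 -> window=[21, 30] -> max=30
step 6: append 3 -> window=[30, 3] -> max=30
step 7: append 13 -> window=[3, 13] -> max=13
step 8: append 7 -> window=[13, 7] -> max=13
Window #7 max = 13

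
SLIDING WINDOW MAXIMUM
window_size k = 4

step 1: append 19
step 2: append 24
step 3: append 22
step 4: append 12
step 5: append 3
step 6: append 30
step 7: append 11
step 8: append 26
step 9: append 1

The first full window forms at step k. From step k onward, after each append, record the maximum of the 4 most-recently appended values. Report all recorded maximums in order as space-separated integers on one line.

step 1: append 19 -> window=[19] (not full yet)
step 2: append 24 -> window=[19, 24] (not full yet)
step 3: append 22 -> window=[19, 24, 22] (not full yet)
step 4: append 12 -> window=[19, 24, 22, 12] -> max=24
step 5: append 3 -> window=[24, 22, 12, 3] -> max=24
step 6: append 30 -> window=[22, 12, 3, 30] -> max=30
step 7: append 11 -> window=[12, 3, 30, 11] -> max=30
step 8: append 26 -> window=[3, 30, 11, 26] -> max=30
step 9: append 1 -> window=[30, 11, 26, 1] -> max=30

Answer: 24 24 30 30 30 30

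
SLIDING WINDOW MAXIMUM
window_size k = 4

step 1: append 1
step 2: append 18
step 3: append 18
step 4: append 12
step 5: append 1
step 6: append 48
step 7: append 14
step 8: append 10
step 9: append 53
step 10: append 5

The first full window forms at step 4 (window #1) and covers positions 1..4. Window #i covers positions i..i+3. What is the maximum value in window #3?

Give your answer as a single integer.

Answer: 48

Derivation:
step 1: append 1 -> window=[1] (not full yet)
step 2: append 18 -> window=[1, 18] (not full yet)
step 3: append 18 -> window=[1, 18, 18] (not full yet)
step 4: append 12 -> window=[1, 18, 18, 12] -> max=18
step 5: append 1 -> window=[18, 18, 12, 1] -> max=18
step 6: append 48 -> window=[18, 12, 1, 48] -> max=48
Window #3 max = 48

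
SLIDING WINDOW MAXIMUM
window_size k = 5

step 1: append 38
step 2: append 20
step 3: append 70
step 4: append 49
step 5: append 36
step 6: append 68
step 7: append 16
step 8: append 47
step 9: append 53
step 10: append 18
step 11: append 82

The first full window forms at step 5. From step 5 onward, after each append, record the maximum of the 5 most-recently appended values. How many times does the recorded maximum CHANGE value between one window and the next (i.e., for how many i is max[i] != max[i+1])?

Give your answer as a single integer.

step 1: append 38 -> window=[38] (not full yet)
step 2: append 20 -> window=[38, 20] (not full yet)
step 3: append 70 -> window=[38, 20, 70] (not full yet)
step 4: append 49 -> window=[38, 20, 70, 49] (not full yet)
step 5: append 36 -> window=[38, 20, 70, 49, 36] -> max=70
step 6: append 68 -> window=[20, 70, 49, 36, 68] -> max=70
step 7: append 16 -> window=[70, 49, 36, 68, 16] -> max=70
step 8: append 47 -> window=[49, 36, 68, 16, 47] -> max=68
step 9: append 53 -> window=[36, 68, 16, 47, 53] -> max=68
step 10: append 18 -> window=[68, 16, 47, 53, 18] -> max=68
step 11: append 82 -> window=[16, 47, 53, 18, 82] -> max=82
Recorded maximums: 70 70 70 68 68 68 82
Changes between consecutive maximums: 2

Answer: 2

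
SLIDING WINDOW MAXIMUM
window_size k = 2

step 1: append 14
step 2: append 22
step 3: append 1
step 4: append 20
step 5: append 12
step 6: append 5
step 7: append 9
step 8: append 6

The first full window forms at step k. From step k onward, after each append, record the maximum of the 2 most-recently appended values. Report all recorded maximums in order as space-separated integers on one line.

step 1: append 14 -> window=[14] (not full yet)
step 2: append 22 -> window=[14, 22] -> max=22
step 3: append 1 -> window=[22, 1] -> max=22
step 4: append 20 -> window=[1, 20] -> max=20
step 5: append 12 -> window=[20, 12] -> max=20
step 6: append 5 -> window=[12, 5] -> max=12
step 7: append 9 -> window=[5, 9] -> max=9
step 8: append 6 -> window=[9, 6] -> max=9

Answer: 22 22 20 20 12 9 9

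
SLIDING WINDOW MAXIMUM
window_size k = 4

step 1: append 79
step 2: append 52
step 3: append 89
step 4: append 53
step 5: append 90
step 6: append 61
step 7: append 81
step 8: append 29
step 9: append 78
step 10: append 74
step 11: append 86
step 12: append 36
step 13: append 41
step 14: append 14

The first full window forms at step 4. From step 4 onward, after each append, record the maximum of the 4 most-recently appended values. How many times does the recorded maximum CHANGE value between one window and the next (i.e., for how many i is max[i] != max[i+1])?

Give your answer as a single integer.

step 1: append 79 -> window=[79] (not full yet)
step 2: append 52 -> window=[79, 52] (not full yet)
step 3: append 89 -> window=[79, 52, 89] (not full yet)
step 4: append 53 -> window=[79, 52, 89, 53] -> max=89
step 5: append 90 -> window=[52, 89, 53, 90] -> max=90
step 6: append 61 -> window=[89, 53, 90, 61] -> max=90
step 7: append 81 -> window=[53, 90, 61, 81] -> max=90
step 8: append 29 -> window=[90, 61, 81, 29] -> max=90
step 9: append 78 -> window=[61, 81, 29, 78] -> max=81
step 10: append 74 -> window=[81, 29, 78, 74] -> max=81
step 11: append 86 -> window=[29, 78, 74, 86] -> max=86
step 12: append 36 -> window=[78, 74, 86, 36] -> max=86
step 13: append 41 -> window=[74, 86, 36, 41] -> max=86
step 14: append 14 -> window=[86, 36, 41, 14] -> max=86
Recorded maximums: 89 90 90 90 90 81 81 86 86 86 86
Changes between consecutive maximums: 3

Answer: 3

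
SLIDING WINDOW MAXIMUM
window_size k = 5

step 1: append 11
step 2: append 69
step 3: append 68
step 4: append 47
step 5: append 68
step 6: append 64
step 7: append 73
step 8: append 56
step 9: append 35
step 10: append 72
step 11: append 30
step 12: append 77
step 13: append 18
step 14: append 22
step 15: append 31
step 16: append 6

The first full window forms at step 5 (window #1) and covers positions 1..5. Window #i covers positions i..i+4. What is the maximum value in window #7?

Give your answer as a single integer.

Answer: 73

Derivation:
step 1: append 11 -> window=[11] (not full yet)
step 2: append 69 -> window=[11, 69] (not full yet)
step 3: append 68 -> window=[11, 69, 68] (not full yet)
step 4: append 47 -> window=[11, 69, 68, 47] (not full yet)
step 5: append 68 -> window=[11, 69, 68, 47, 68] -> max=69
step 6: append 64 -> window=[69, 68, 47, 68, 64] -> max=69
step 7: append 73 -> window=[68, 47, 68, 64, 73] -> max=73
step 8: append 56 -> window=[47, 68, 64, 73, 56] -> max=73
step 9: append 35 -> window=[68, 64, 73, 56, 35] -> max=73
step 10: append 72 -> window=[64, 73, 56, 35, 72] -> max=73
step 11: append 30 -> window=[73, 56, 35, 72, 30] -> max=73
Window #7 max = 73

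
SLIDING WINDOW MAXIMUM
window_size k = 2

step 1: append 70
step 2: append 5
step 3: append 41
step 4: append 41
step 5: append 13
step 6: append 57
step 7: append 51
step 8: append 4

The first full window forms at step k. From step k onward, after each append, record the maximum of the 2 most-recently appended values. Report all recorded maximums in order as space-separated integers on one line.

step 1: append 70 -> window=[70] (not full yet)
step 2: append 5 -> window=[70, 5] -> max=70
step 3: append 41 -> window=[5, 41] -> max=41
step 4: append 41 -> window=[41, 41] -> max=41
step 5: append 13 -> window=[41, 13] -> max=41
step 6: append 57 -> window=[13, 57] -> max=57
step 7: append 51 -> window=[57, 51] -> max=57
step 8: append 4 -> window=[51, 4] -> max=51

Answer: 70 41 41 41 57 57 51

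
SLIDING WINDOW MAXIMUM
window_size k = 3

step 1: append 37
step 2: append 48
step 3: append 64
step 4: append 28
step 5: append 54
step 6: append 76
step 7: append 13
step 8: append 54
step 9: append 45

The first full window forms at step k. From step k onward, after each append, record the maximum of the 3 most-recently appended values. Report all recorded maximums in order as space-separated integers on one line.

step 1: append 37 -> window=[37] (not full yet)
step 2: append 48 -> window=[37, 48] (not full yet)
step 3: append 64 -> window=[37, 48, 64] -> max=64
step 4: append 28 -> window=[48, 64, 28] -> max=64
step 5: append 54 -> window=[64, 28, 54] -> max=64
step 6: append 76 -> window=[28, 54, 76] -> max=76
step 7: append 13 -> window=[54, 76, 13] -> max=76
step 8: append 54 -> window=[76, 13, 54] -> max=76
step 9: append 45 -> window=[13, 54, 45] -> max=54

Answer: 64 64 64 76 76 76 54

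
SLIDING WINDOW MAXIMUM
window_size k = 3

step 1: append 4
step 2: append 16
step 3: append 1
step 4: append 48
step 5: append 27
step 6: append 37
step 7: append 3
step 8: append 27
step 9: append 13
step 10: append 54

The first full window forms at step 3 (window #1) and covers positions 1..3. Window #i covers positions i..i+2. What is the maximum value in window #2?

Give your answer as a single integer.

Answer: 48

Derivation:
step 1: append 4 -> window=[4] (not full yet)
step 2: append 16 -> window=[4, 16] (not full yet)
step 3: append 1 -> window=[4, 16, 1] -> max=16
step 4: append 48 -> window=[16, 1, 48] -> max=48
Window #2 max = 48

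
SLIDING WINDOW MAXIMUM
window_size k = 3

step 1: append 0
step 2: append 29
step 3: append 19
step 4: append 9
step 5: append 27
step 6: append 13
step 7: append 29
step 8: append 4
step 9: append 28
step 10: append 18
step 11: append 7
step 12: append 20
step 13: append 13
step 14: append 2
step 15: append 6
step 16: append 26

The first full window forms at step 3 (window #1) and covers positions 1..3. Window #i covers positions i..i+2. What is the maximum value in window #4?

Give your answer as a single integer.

Answer: 27

Derivation:
step 1: append 0 -> window=[0] (not full yet)
step 2: append 29 -> window=[0, 29] (not full yet)
step 3: append 19 -> window=[0, 29, 19] -> max=29
step 4: append 9 -> window=[29, 19, 9] -> max=29
step 5: append 27 -> window=[19, 9, 27] -> max=27
step 6: append 13 -> window=[9, 27, 13] -> max=27
Window #4 max = 27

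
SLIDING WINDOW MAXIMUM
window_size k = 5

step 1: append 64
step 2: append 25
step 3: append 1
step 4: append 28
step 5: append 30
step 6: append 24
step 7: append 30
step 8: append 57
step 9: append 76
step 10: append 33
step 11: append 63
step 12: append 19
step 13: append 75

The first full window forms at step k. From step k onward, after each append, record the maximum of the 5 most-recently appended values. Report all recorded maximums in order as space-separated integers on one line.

step 1: append 64 -> window=[64] (not full yet)
step 2: append 25 -> window=[64, 25] (not full yet)
step 3: append 1 -> window=[64, 25, 1] (not full yet)
step 4: append 28 -> window=[64, 25, 1, 28] (not full yet)
step 5: append 30 -> window=[64, 25, 1, 28, 30] -> max=64
step 6: append 24 -> window=[25, 1, 28, 30, 24] -> max=30
step 7: append 30 -> window=[1, 28, 30, 24, 30] -> max=30
step 8: append 57 -> window=[28, 30, 24, 30, 57] -> max=57
step 9: append 76 -> window=[30, 24, 30, 57, 76] -> max=76
step 10: append 33 -> window=[24, 30, 57, 76, 33] -> max=76
step 11: append 63 -> window=[30, 57, 76, 33, 63] -> max=76
step 12: append 19 -> window=[57, 76, 33, 63, 19] -> max=76
step 13: append 75 -> window=[76, 33, 63, 19, 75] -> max=76

Answer: 64 30 30 57 76 76 76 76 76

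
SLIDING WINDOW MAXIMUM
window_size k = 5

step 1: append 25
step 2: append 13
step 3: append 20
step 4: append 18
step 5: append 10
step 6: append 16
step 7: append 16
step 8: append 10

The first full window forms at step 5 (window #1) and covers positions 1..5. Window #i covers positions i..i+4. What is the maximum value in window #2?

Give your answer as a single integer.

Answer: 20

Derivation:
step 1: append 25 -> window=[25] (not full yet)
step 2: append 13 -> window=[25, 13] (not full yet)
step 3: append 20 -> window=[25, 13, 20] (not full yet)
step 4: append 18 -> window=[25, 13, 20, 18] (not full yet)
step 5: append 10 -> window=[25, 13, 20, 18, 10] -> max=25
step 6: append 16 -> window=[13, 20, 18, 10, 16] -> max=20
Window #2 max = 20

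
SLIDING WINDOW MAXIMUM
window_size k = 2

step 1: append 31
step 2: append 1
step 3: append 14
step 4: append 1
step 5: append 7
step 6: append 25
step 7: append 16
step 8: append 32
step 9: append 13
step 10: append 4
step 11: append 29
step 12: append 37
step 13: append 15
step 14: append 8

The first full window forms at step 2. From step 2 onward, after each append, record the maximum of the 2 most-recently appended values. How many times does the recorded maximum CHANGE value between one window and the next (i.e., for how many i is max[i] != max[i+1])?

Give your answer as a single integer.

step 1: append 31 -> window=[31] (not full yet)
step 2: append 1 -> window=[31, 1] -> max=31
step 3: append 14 -> window=[1, 14] -> max=14
step 4: append 1 -> window=[14, 1] -> max=14
step 5: append 7 -> window=[1, 7] -> max=7
step 6: append 25 -> window=[7, 25] -> max=25
step 7: append 16 -> window=[25, 16] -> max=25
step 8: append 32 -> window=[16, 32] -> max=32
step 9: append 13 -> window=[32, 13] -> max=32
step 10: append 4 -> window=[13, 4] -> max=13
step 11: append 29 -> window=[4, 29] -> max=29
step 12: append 37 -> window=[29, 37] -> max=37
step 13: append 15 -> window=[37, 15] -> max=37
step 14: append 8 -> window=[15, 8] -> max=15
Recorded maximums: 31 14 14 7 25 25 32 32 13 29 37 37 15
Changes between consecutive maximums: 8

Answer: 8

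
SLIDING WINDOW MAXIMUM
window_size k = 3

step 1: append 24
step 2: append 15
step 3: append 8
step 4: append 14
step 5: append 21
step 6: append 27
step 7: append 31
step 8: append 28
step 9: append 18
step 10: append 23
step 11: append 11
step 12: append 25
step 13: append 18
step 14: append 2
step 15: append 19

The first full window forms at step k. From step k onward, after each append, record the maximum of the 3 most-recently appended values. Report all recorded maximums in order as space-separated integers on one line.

step 1: append 24 -> window=[24] (not full yet)
step 2: append 15 -> window=[24, 15] (not full yet)
step 3: append 8 -> window=[24, 15, 8] -> max=24
step 4: append 14 -> window=[15, 8, 14] -> max=15
step 5: append 21 -> window=[8, 14, 21] -> max=21
step 6: append 27 -> window=[14, 21, 27] -> max=27
step 7: append 31 -> window=[21, 27, 31] -> max=31
step 8: append 28 -> window=[27, 31, 28] -> max=31
step 9: append 18 -> window=[31, 28, 18] -> max=31
step 10: append 23 -> window=[28, 18, 23] -> max=28
step 11: append 11 -> window=[18, 23, 11] -> max=23
step 12: append 25 -> window=[23, 11, 25] -> max=25
step 13: append 18 -> window=[11, 25, 18] -> max=25
step 14: append 2 -> window=[25, 18, 2] -> max=25
step 15: append 19 -> window=[18, 2, 19] -> max=19

Answer: 24 15 21 27 31 31 31 28 23 25 25 25 19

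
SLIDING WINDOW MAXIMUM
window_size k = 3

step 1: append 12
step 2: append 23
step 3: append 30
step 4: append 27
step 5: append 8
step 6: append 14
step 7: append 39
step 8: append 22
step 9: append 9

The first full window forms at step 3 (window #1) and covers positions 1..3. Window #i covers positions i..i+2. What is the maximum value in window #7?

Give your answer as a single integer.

step 1: append 12 -> window=[12] (not full yet)
step 2: append 23 -> window=[12, 23] (not full yet)
step 3: append 30 -> window=[12, 23, 30] -> max=30
step 4: append 27 -> window=[23, 30, 27] -> max=30
step 5: append 8 -> window=[30, 27, 8] -> max=30
step 6: append 14 -> window=[27, 8, 14] -> max=27
step 7: append 39 -> window=[8, 14, 39] -> max=39
step 8: append 22 -> window=[14, 39, 22] -> max=39
step 9: append 9 -> window=[39, 22, 9] -> max=39
Window #7 max = 39

Answer: 39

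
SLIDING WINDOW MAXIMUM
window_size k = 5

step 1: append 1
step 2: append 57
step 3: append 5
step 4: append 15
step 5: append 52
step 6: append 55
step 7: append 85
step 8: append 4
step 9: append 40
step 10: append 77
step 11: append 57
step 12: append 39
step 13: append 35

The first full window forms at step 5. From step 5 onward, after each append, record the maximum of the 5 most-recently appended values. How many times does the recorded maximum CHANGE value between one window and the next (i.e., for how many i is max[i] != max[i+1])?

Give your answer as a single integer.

Answer: 2

Derivation:
step 1: append 1 -> window=[1] (not full yet)
step 2: append 57 -> window=[1, 57] (not full yet)
step 3: append 5 -> window=[1, 57, 5] (not full yet)
step 4: append 15 -> window=[1, 57, 5, 15] (not full yet)
step 5: append 52 -> window=[1, 57, 5, 15, 52] -> max=57
step 6: append 55 -> window=[57, 5, 15, 52, 55] -> max=57
step 7: append 85 -> window=[5, 15, 52, 55, 85] -> max=85
step 8: append 4 -> window=[15, 52, 55, 85, 4] -> max=85
step 9: append 40 -> window=[52, 55, 85, 4, 40] -> max=85
step 10: append 77 -> window=[55, 85, 4, 40, 77] -> max=85
step 11: append 57 -> window=[85, 4, 40, 77, 57] -> max=85
step 12: append 39 -> window=[4, 40, 77, 57, 39] -> max=77
step 13: append 35 -> window=[40, 77, 57, 39, 35] -> max=77
Recorded maximums: 57 57 85 85 85 85 85 77 77
Changes between consecutive maximums: 2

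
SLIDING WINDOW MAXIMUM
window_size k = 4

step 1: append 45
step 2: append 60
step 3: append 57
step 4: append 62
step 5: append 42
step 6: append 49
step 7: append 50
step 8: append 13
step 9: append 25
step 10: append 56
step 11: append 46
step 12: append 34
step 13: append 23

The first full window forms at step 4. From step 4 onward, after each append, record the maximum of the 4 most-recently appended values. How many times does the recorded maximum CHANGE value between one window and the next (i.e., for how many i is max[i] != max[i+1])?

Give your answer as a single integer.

Answer: 2

Derivation:
step 1: append 45 -> window=[45] (not full yet)
step 2: append 60 -> window=[45, 60] (not full yet)
step 3: append 57 -> window=[45, 60, 57] (not full yet)
step 4: append 62 -> window=[45, 60, 57, 62] -> max=62
step 5: append 42 -> window=[60, 57, 62, 42] -> max=62
step 6: append 49 -> window=[57, 62, 42, 49] -> max=62
step 7: append 50 -> window=[62, 42, 49, 50] -> max=62
step 8: append 13 -> window=[42, 49, 50, 13] -> max=50
step 9: append 25 -> window=[49, 50, 13, 25] -> max=50
step 10: append 56 -> window=[50, 13, 25, 56] -> max=56
step 11: append 46 -> window=[13, 25, 56, 46] -> max=56
step 12: append 34 -> window=[25, 56, 46, 34] -> max=56
step 13: append 23 -> window=[56, 46, 34, 23] -> max=56
Recorded maximums: 62 62 62 62 50 50 56 56 56 56
Changes between consecutive maximums: 2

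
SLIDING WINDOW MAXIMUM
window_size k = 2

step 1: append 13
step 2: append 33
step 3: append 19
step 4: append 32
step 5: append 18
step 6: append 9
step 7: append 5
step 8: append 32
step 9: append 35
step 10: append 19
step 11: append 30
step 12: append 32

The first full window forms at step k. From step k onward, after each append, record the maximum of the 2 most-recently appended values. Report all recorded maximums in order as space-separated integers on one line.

Answer: 33 33 32 32 18 9 32 35 35 30 32

Derivation:
step 1: append 13 -> window=[13] (not full yet)
step 2: append 33 -> window=[13, 33] -> max=33
step 3: append 19 -> window=[33, 19] -> max=33
step 4: append 32 -> window=[19, 32] -> max=32
step 5: append 18 -> window=[32, 18] -> max=32
step 6: append 9 -> window=[18, 9] -> max=18
step 7: append 5 -> window=[9, 5] -> max=9
step 8: append 32 -> window=[5, 32] -> max=32
step 9: append 35 -> window=[32, 35] -> max=35
step 10: append 19 -> window=[35, 19] -> max=35
step 11: append 30 -> window=[19, 30] -> max=30
step 12: append 32 -> window=[30, 32] -> max=32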